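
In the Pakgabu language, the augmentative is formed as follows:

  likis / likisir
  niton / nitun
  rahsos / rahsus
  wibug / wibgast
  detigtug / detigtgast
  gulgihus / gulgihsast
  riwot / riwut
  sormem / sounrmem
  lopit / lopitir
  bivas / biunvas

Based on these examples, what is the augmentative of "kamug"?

kamgast

likis and gulgihus both end in -s yet inflect differently (likisir, gulgihsast), so the final letter is not what conditions the rule; the last vowel is.
"kamug" has last vowel 'u'. The stems whose last vowel is 'u' (detigtug → detigtgast, wibug → wibgast, gulgihus → gulgihsast) delete the last vowel and add -ast.
The other patterns: stems whose last vowel is 'i' add -ir; stems whose last vowel is 'o' change the last vowel to 'u'; stems whose last vowel is 'a' or 'e' insert -un- after the first vowel.
So kamug → kamgast.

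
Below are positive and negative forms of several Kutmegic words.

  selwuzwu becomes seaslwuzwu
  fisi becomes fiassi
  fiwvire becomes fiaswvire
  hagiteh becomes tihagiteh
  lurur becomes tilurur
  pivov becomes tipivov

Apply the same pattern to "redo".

reasdo

"redo" ends in a vowel. The stems ending in a vowel (selwuzwu → seaslwuzwu, fisi → fiassi, fiwvire → fiaswvire) insert -as- after the first vowel.
So redo → reasdo.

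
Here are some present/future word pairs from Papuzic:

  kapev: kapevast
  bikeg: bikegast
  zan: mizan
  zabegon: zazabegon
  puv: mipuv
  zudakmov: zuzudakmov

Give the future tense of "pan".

puv and kapev both end in -v yet inflect differently (mipuv, kapevast), so the final letter is not what conditions the rule; the number of vowels is.
"pan" has 1 vowel. The stems with 1 vowel (zan → mizan, puv → mipuv) add the prefix mi-.
The other patterns: stems with 2 vowels add -ast; stems with 3 vowels repeat the first consonant+vowel as a prefix.
So pan → mipan.

mipan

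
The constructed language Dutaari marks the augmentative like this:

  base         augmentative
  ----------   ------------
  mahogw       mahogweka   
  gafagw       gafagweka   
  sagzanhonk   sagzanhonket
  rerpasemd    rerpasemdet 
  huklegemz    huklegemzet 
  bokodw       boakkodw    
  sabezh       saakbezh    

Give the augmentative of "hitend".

"hitend" has second-to-last letter 'n'. The one such stem in the data (sagzanhonk → sagzanhonket) adds -et, so the same rule applies.
So hitend → hitendet.

hitendet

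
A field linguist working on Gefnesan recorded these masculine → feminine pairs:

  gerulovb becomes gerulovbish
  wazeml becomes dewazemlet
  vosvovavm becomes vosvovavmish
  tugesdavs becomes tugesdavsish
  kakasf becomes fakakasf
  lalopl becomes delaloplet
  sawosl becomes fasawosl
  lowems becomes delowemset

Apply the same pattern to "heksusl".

faheksusl

sawosl and wazeml both end in -l yet inflect differently (fasawosl, dewazemlet), so the final letter is not what conditions the rule; the second-to-last letter is.
"heksusl" has second-to-last letter 's'. The stems whose second-to-last letter is 's' (sawosl → fasawosl, kakasf → fakakasf) add the prefix fa-.
The other patterns: stems whose second-to-last letter is 'v' add -ish; stems whose second-to-last letter is 'm' or 'p' add de- … -et around the stem.
So heksusl → faheksusl.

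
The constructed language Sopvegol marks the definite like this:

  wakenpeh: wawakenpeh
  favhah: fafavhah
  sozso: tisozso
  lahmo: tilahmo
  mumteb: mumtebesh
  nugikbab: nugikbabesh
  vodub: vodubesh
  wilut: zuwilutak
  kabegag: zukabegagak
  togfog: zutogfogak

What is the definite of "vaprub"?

vaprubesh

wakenpeh and mumteb both have last vowel 'e' yet inflect differently (wawakenpeh, mumtebesh), so the last vowel is not what conditions the rule; the final letter is.
"vaprub" ends in -b. The stems ending in -b (mumteb → mumtebesh, nugikbab → nugikbabesh, vodub → vodubesh) add -esh.
The other patterns: stems ending in -h repeat the first consonant+vowel as a prefix; stems ending in -o add the prefix ti-; stems ending in -g or -t add zu- … -ak around the stem.
So vaprub → vaprubesh.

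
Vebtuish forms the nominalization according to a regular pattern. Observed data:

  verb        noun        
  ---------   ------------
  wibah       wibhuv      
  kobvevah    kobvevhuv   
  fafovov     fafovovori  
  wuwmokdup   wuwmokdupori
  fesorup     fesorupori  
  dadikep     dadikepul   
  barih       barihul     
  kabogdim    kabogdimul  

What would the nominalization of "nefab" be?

nefbuv

"nefab" has last vowel 'a'. The stems whose last vowel is 'a' (wibah → wibhuv, kobvevah → kobvevhuv) delete the last vowel and add -uv.
The other patterns: stems whose last vowel is 'o' or 'u' add -ori; stems whose last vowel is 'e' or 'i' add -ul.
So nefab → nefbuv.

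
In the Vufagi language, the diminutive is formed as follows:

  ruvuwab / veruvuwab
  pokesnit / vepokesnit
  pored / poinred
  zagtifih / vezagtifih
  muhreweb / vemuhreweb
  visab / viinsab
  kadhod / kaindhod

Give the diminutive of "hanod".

hainnod

"hanod" has 2 vowels. The stems with 2 vowels (pored → poinred, kadhod → kaindhod, visab → viinsab) insert -in- after the first vowel.
So hanod → hainnod.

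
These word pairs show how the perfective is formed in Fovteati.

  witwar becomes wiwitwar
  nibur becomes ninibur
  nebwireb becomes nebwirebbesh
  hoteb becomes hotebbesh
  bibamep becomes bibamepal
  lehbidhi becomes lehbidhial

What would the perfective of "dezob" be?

dezobbesh

"dezob" ends in -b. The stems ending in -b (nebwireb → nebwirebbesh, hoteb → hotebbesh) double the final consonant and add -esh.
So dezob → dezobbesh.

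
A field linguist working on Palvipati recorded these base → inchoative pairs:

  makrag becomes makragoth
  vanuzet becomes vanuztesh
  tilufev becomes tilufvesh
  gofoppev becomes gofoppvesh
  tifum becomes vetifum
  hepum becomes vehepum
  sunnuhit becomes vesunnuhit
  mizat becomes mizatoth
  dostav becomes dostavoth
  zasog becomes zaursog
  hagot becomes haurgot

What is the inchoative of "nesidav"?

nesidavoth

vanuzet and hagot both end in -t yet inflect differently (vanuztesh, haurgot), so the final letter is not what conditions the rule; the last vowel is.
"nesidav" has last vowel 'a'. The stems whose last vowel is 'a' (dostav → dostavoth, makrag → makragoth, mizat → mizatoth) add -oth.
So nesidav → nesidavoth.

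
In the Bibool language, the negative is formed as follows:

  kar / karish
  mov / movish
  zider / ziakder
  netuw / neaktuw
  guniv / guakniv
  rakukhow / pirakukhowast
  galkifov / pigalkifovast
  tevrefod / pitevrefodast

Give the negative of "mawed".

"mawed" has 2 vowels. The stems with 2 vowels (zider → ziakder, netuw → neaktuw, guniv → guakniv) insert -ak- after the first vowel.
So mawed → maakwed.

maakwed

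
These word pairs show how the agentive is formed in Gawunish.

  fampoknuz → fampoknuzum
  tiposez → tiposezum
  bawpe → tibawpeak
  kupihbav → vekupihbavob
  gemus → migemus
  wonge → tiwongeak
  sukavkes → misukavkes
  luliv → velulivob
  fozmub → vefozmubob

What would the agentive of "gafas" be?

migafas

bawpe and tiposez both have last vowel 'e' yet inflect differently (tibawpeak, tiposezum), so the last vowel is not what conditions the rule; the final letter is.
"gafas" ends in -s. The stems ending in -s (sukavkes → misukavkes, gemus → migemus) add the prefix mi-.
So gafas → migafas.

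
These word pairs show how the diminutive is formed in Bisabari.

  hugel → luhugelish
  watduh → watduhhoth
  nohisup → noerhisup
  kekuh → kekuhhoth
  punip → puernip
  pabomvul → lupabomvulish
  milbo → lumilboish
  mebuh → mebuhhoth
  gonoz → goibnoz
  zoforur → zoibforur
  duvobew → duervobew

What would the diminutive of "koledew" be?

watduh and pabomvul both have last vowel 'u' yet inflect differently (watduhhoth, lupabomvulish), so the last vowel is not what conditions the rule; the final letter is.
"koledew" ends in -w. The one such stem in the data (duvobew → duervobew) inserts -er- after the first vowel (as do nohisup, punip), so the same rule applies.
So koledew → koerledew.

koerledew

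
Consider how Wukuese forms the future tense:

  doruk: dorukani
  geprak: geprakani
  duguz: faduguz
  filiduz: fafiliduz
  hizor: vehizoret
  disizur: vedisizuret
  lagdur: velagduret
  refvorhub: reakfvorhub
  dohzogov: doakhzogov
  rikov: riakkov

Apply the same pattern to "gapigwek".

doruk and duguz both have last vowel 'u' yet inflect differently (dorukani, faduguz), so the last vowel is not what conditions the rule; the final letter is.
"gapigwek" ends in -k. The stems ending in -k (doruk → dorukani, geprak → geprakani) add -ani.
The other patterns: stems ending in -z add the prefix fa-; stems ending in -r add ve- … -et around the stem; stems ending in -b or -v insert -ak- after the first vowel.
So gapigwek → gapigwekani.

gapigwekani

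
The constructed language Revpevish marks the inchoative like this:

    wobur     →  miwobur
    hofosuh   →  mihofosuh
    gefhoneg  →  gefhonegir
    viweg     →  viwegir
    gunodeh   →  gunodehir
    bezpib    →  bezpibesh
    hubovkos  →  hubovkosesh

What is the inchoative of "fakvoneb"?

hofosuh and gunodeh both end in -h yet inflect differently (mihofosuh, gunodehir), so the final letter is not what conditions the rule; the last vowel is.
"fakvoneb" has last vowel 'e'. The stems whose last vowel is 'e' (gefhoneg → gefhonegir, viweg → viwegir, gunodeh → gunodehir) add -ir.
So fakvoneb → fakvonebir.

fakvonebir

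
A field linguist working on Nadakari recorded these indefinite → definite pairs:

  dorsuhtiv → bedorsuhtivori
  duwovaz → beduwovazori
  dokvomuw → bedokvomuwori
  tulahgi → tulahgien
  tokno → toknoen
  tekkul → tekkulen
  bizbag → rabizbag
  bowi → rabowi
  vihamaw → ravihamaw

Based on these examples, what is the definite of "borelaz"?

raborelaz

tulahgi and bowi both end in -i yet inflect differently (tulahgien, rabowi), so the final letter is not what conditions the rule; the first letter is.
"borelaz" begins with b-. The stems beginning with b- (bizbag → rabizbag, bowi → rabowi) add the prefix ra-.
So borelaz → raborelaz.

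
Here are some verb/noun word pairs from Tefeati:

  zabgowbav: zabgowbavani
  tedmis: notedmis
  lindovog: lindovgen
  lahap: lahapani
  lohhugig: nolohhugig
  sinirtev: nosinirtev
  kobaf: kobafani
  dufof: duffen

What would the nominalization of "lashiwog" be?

dufof and kobaf both end in -f yet inflect differently (duffen, kobafani), so the final letter is not what conditions the rule; the last vowel is.
"lashiwog" has last vowel 'o'. The stems whose last vowel is 'o' (dufof → duffen, lindovog → lindovgen) delete the last vowel and add -en.
The other patterns: stems whose last vowel is 'a' add -ani; stems whose last vowel is 'e' or 'i' add the prefix no-.
So lashiwog → lashiwgen.

lashiwgen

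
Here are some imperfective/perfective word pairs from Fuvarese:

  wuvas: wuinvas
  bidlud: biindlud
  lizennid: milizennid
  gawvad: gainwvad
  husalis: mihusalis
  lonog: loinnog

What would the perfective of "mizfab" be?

miinzfab

"mizfab" has 2 vowels. The stems with 2 vowels (lonog → loinnog, wuvas → wuinvas, gawvad → gainwvad) insert -in- after the first vowel.
The other pattern: stems with 3 vowels add the prefix mi-.
So mizfab → miinzfab.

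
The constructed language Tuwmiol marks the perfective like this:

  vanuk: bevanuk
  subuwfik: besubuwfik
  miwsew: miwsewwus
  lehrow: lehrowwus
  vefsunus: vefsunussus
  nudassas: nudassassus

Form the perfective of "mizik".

bemizik

"mizik" ends in -k. The stems ending in -k (vanuk → bevanuk, subuwfik → besubuwfik) add the prefix be-.
The other pattern: stems ending in -s or -w double the final consonant and add -us.
So mizik → bemizik.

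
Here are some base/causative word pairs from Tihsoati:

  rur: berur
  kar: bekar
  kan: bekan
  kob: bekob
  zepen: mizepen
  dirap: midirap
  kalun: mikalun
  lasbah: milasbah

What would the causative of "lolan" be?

milolan

kan and zepen both end in -n yet inflect differently (bekan, mizepen), so the final letter is not what conditions the rule; the number of vowels is.
"lolan" has 2 vowels. The stems with 2 vowels (zepen → mizepen, dirap → midirap, kalun → mikalun) add the prefix mi-.
So lolan → milolan.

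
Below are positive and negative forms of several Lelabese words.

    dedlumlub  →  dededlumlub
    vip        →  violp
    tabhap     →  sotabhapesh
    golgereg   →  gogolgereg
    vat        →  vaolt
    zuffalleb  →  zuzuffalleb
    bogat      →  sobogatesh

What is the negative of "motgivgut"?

vat and bogat both end in -t yet inflect differently (vaolt, sobogatesh), so the final letter is not what conditions the rule; the number of vowels is.
"motgivgut" has 3 vowels. The stems with 3 vowels (dedlumlub → dededlumlub, golgereg → gogolgereg, zuffalleb → zuzuffalleb) repeat the first consonant+vowel as a prefix.
So motgivgut → momotgivgut.

momotgivgut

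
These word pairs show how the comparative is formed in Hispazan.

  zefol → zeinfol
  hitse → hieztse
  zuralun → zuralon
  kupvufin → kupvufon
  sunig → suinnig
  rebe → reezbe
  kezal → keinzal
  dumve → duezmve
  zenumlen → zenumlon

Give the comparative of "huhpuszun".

huhpuszon

rebe and zenumlen both have last vowel 'e' yet inflect differently (reezbe, zenumlon), so the last vowel is not what conditions the rule; the final letter is.
"huhpuszun" ends in -n. The stems ending in -n (zuralun → zuralon, kupvufin → kupvufon, zenumlen → zenumlon) change the last vowel to 'o'.
The other patterns: stems ending in -e insert -ez- after the first vowel; stems ending in -g or -l insert -in- after the first vowel.
So huhpuszun → huhpuszon.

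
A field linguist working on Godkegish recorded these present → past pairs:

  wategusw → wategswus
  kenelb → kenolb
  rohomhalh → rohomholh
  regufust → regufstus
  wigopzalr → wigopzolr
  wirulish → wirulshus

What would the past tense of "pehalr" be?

wirulish and rohomhalh both end in -h yet inflect differently (wirulshus, rohomholh), so the final letter is not what conditions the rule; the second-to-last letter is.
"pehalr" has second-to-last letter 'l'. The stems whose second-to-last letter is 'l' (wigopzalr → wigopzolr, rohomhalh → rohomholh, kenelb → kenolb) change the last vowel to 'o'.
The other pattern: stems whose second-to-last letter is 's' delete the last vowel and add -us.
So pehalr → peholr.

peholr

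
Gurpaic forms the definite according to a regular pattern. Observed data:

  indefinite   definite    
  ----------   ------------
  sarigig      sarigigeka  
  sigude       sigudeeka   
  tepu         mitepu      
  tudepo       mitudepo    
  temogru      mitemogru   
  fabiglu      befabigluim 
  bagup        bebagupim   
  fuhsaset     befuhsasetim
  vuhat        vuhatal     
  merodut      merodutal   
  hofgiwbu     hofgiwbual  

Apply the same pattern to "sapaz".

tepu and fabiglu both end in -u yet inflect differently (mitepu, befabigluim), so the final letter is not what conditions the rule; the first letter is.
"sapaz" begins with s-. The stems beginning with s- (sarigig → sarigigeka, sigude → sigudeeka) add -eka.
The other patterns: stems beginning with t- add the prefix mi-; stems beginning with b- or f- add be- … -im around the stem; stems beginning with h-, m- or v- add -al.
So sapaz → sapazeka.

sapazeka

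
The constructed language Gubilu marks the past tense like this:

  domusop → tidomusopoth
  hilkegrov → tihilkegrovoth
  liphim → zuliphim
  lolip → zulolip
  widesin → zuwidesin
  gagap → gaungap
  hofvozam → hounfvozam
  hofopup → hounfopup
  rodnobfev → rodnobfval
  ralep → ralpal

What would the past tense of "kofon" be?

"kofon" has last vowel 'o'. The stems whose last vowel is 'o' (domusop → tidomusopoth, hilkegrov → tihilkegrovoth) add ti- … -oth around the stem.
So kofon → tikofonoth.

tikofonoth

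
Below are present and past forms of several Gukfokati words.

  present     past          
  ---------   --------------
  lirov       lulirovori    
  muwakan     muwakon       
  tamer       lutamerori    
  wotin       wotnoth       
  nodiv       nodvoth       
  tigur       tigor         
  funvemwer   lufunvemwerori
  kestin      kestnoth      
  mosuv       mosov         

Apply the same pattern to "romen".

luromenori

"romen" has last vowel 'e'. The stems whose last vowel is 'e' (funvemwer → lufunvemwerori, tamer → lutamerori) add lu- … -ori around the stem.
So romen → luromenori.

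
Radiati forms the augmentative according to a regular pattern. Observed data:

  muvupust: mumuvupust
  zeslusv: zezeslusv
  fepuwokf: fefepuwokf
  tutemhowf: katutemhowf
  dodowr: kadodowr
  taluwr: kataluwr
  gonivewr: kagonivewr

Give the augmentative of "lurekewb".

kalurekewb

tutemhowf and fepuwokf both end in -f yet inflect differently (katutemhowf, fefepuwokf), so the final letter is not what conditions the rule; the second-to-last letter is.
"lurekewb" has second-to-last letter 'w'. The stems whose second-to-last letter is 'w' (gonivewr → kagonivewr, dodowr → kadodowr, taluwr → kataluwr) add the prefix ka-.
So lurekewb → kalurekewb.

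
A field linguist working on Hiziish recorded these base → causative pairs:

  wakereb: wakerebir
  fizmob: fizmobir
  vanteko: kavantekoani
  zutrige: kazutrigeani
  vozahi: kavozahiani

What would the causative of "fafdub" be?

fafdubir

fizmob and vanteko both have last vowel 'o' yet inflect differently (fizmobir, kavantekoani), so the last vowel is not what conditions the rule; whether the stem ends in a vowel or a consonant is.
"fafdub" ends in a consonant. The stems ending in a consonant (wakereb → wakerebir, fizmob → fizmobir) add -ir.
So fafdub → fafdubir.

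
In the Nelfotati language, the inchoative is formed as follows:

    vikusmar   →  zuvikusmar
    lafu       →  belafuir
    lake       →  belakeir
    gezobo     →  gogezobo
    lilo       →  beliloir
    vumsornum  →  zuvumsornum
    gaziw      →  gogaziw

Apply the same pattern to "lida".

belidair

lilo and gezobo both end in -o yet inflect differently (beliloir, gogezobo), so the final letter is not what conditions the rule; the first letter is.
"lida" begins with l-. The stems beginning with l- (lake → belakeir, lilo → beliloir, lafu → belafuir) add be- … -ir around the stem.
The other patterns: stems beginning with v- add the prefix zu-; stems beginning with g- add the prefix go-.
So lida → belidair.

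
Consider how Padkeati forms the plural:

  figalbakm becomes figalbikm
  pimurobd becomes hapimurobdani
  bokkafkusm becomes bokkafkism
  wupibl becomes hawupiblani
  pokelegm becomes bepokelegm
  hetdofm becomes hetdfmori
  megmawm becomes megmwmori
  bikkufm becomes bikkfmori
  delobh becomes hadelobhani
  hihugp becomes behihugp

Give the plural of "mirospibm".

bokkafkusm and pokelegm both end in -m yet inflect differently (bokkafkism, bepokelegm), so the final letter is not what conditions the rule; the second-to-last letter is.
"mirospibm" has second-to-last letter 'b'. The stems whose second-to-last letter is 'b' (pimurobd → hapimurobdani, delobh → hadelobhani, wupibl → hawupiblani) add ha- … -ani around the stem.
So mirospibm → hamirospibmani.

hamirospibmani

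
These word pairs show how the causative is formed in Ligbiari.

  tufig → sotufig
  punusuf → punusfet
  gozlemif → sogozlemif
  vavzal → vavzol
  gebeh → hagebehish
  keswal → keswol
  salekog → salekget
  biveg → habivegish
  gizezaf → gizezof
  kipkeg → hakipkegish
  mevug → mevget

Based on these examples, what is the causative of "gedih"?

sogedih

"gedih" has last vowel 'i'. The stems whose last vowel is 'i' (tufig → sotufig, gozlemif → sogozlemif) add the prefix so-.
The other patterns: stems whose last vowel is 'a' change the last vowel to 'o'; stems whose last vowel is 'o' or 'u' delete the last vowel and add -et; stems whose last vowel is 'e' add ha- … -ish around the stem.
So gedih → sogedih.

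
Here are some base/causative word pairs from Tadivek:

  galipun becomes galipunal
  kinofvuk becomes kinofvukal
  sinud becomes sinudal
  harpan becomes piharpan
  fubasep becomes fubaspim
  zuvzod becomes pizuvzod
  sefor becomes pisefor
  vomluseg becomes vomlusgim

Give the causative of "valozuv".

"valozuv" has last vowel 'u'. The stems whose last vowel is 'u' (sinud → sinudal, galipun → galipunal, kinofvuk → kinofvukal) add -al.
The other patterns: stems whose last vowel is 'e' delete the last vowel and add -im; stems whose last vowel is 'a' or 'o' add the prefix pi-.
So valozuv → valozuval.

valozuval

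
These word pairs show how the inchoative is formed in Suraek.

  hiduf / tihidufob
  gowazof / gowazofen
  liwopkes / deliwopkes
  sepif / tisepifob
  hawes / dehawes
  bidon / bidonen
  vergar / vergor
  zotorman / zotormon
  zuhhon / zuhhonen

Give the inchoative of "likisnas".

likisnos

"likisnas" has last vowel 'a'. The stems whose last vowel is 'a' (zotorman → zotormon, vergar → vergor) change the last vowel to 'o'.
So likisnas → likisnos.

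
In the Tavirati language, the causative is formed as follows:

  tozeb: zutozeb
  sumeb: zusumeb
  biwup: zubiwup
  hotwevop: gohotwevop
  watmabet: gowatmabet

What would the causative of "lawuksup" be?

golawuksup

"lawuksup" has 3 vowels. The stems with 3 vowels (hotwevop → gohotwevop, watmabet → gowatmabet) add the prefix go-.
So lawuksup → golawuksup.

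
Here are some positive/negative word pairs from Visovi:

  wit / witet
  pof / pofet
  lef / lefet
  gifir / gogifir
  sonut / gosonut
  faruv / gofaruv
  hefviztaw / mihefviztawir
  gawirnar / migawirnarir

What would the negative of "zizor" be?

gozizor

"zizor" has 2 vowels. The stems with 2 vowels (gifir → gogifir, sonut → gosonut, faruv → gofaruv) add the prefix go-.
So zizor → gozizor.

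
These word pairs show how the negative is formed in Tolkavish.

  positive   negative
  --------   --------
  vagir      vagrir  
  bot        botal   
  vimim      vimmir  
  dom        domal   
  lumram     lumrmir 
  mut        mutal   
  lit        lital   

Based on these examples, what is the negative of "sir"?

siral

dom and lumram both end in -m yet inflect differently (domal, lumrmir), so the final letter is not what conditions the rule; the number of vowels is.
"sir" has 1 vowel. The stems with 1 vowel (dom → domal, bot → botal, mut → mutal) add -al.
The other pattern: stems with 2 vowels delete the last vowel and add -ir.
So sir → siral.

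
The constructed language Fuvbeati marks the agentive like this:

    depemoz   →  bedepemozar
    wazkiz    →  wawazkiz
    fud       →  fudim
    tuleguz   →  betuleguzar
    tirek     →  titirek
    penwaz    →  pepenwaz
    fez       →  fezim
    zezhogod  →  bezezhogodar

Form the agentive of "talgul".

tatalgul

fez and wazkiz both end in -z yet inflect differently (fezim, wawazkiz), so the final letter is not what conditions the rule; the number of vowels is.
"talgul" has 2 vowels. The stems with 2 vowels (wazkiz → wawazkiz, tirek → titirek, penwaz → pepenwaz) repeat the first consonant+vowel as a prefix.
So talgul → tatalgul.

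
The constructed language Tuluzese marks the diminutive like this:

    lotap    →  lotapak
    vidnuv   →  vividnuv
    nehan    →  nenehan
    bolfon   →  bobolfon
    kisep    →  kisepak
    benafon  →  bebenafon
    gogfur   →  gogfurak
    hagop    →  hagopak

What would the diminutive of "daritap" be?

daritapak

hagop and benafon both have last vowel 'o' yet inflect differently (hagopak, bebenafon), so the last vowel is not what conditions the rule; the final letter is.
"daritap" ends in -p. The stems ending in -p (hagop → hagopak, lotap → lotapak, kisep → kisepak) add -ak.
The other pattern: stems ending in -n or -v repeat the first consonant+vowel as a prefix.
So daritap → daritapak.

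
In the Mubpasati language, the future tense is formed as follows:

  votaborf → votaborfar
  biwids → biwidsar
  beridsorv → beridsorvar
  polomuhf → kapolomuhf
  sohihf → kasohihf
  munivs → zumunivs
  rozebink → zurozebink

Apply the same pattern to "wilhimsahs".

kawilhimsahs

votaborf and polomuhf both end in -f yet inflect differently (votaborfar, kapolomuhf), so the final letter is not what conditions the rule; the second-to-last letter is.
"wilhimsahs" has second-to-last letter 'h'. The stems whose second-to-last letter is 'h' (polomuhf → kapolomuhf, sohihf → kasohihf) add the prefix ka-.
The other patterns: stems whose second-to-last letter is 'd' or 'r' add -ar; stems whose second-to-last letter is 'n' or 'v' add the prefix zu-.
So wilhimsahs → kawilhimsahs.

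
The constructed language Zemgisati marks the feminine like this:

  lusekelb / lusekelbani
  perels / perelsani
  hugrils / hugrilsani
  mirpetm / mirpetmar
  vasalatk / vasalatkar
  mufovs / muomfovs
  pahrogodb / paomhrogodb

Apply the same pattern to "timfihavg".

tiommfihavg

perels and mufovs both end in -s yet inflect differently (perelsani, muomfovs), so the final letter is not what conditions the rule; the second-to-last letter is.
"timfihavg" has second-to-last letter 'v'. The one such stem in the data (mufovs → muomfovs) inserts -om- after the first vowel (as does pahrogodb), so the same rule applies.
So timfihavg → tiommfihavg.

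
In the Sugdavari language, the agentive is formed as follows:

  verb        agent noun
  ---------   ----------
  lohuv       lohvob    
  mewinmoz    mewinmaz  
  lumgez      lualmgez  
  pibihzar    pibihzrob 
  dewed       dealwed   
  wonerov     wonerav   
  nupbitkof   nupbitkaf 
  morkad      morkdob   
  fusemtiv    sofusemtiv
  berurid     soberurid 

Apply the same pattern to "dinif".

wonerov and fusemtiv both end in -v yet inflect differently (wonerav, sofusemtiv), so the final letter is not what conditions the rule; the last vowel is.
"dinif" has last vowel 'i'. The stems whose last vowel is 'i' (berurid → soberurid, fusemtiv → sofusemtiv) add the prefix so-.
So dinif → sodinif.

sodinif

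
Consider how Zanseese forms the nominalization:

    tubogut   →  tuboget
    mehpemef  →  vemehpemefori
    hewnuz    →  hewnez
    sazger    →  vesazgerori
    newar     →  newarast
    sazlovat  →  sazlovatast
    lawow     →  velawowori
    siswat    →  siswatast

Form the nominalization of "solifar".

sazlovat and tubogut both end in -t yet inflect differently (sazlovatast, tuboget), so the final letter is not what conditions the rule; the last vowel is.
"solifar" has last vowel 'a'. The stems whose last vowel is 'a' (newar → newarast, sazlovat → sazlovatast, siswat → siswatast) add -ast.
The other patterns: stems whose last vowel is 'u' change the last vowel to 'e'; stems whose last vowel is 'e' or 'o' add ve- … -ori around the stem.
So solifar → solifarast.

solifarast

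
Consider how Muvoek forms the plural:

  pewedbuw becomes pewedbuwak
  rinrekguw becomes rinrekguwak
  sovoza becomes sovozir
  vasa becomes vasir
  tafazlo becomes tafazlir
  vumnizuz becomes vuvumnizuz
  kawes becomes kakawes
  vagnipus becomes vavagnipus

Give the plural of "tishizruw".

"tishizruw" ends in -w. The stems ending in -w (pewedbuw → pewedbuwak, rinrekguw → rinrekguwak) add -ak.
The other patterns: stems ending in -a or -o drop the final letter and add -ir; stems ending in -s or -z repeat the first consonant+vowel as a prefix.
So tishizruw → tishizruwak.

tishizruwak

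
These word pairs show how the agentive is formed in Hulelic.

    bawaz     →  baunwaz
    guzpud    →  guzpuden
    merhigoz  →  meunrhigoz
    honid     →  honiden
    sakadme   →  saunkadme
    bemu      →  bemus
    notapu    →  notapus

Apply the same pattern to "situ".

situs

bemu and guzpud both have last vowel 'u' yet inflect differently (bemus, guzpuden), so the last vowel is not what conditions the rule; the final letter is.
"situ" ends in -u. The stems ending in -u (bemu → bemus, notapu → notapus) drop the final letter and add -us.
So situ → situs.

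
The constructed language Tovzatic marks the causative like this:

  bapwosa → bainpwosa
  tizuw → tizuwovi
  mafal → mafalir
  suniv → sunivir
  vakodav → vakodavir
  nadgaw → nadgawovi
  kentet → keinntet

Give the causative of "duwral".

"duwral" ends in -l. The one such stem in the data (mafal → mafalir) adds -ir, so the same rule applies.
The other patterns: stems ending in -w add -ovi; stems ending in -a or -t insert -in- after the first vowel.
So duwral → duwralir.

duwralir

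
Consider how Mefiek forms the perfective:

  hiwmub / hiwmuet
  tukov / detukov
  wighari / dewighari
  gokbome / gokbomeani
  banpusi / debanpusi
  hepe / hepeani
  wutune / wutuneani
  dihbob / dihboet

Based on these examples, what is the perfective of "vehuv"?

"vehuv" ends in -v. The one such stem in the data (tukov → detukov) adds the prefix de-, so the same rule applies.
So vehuv → devehuv.

devehuv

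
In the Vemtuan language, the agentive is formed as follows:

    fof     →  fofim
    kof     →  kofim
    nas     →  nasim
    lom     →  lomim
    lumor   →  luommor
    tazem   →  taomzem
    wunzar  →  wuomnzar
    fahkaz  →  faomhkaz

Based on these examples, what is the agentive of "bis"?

lom and tazem both end in -m yet inflect differently (lomim, taomzem), so the final letter is not what conditions the rule; the number of vowels is.
"bis" has 1 vowel. The stems with 1 vowel (fof → fofim, kof → kofim, nas → nasim) add -im.
So bis → bisim.

bisim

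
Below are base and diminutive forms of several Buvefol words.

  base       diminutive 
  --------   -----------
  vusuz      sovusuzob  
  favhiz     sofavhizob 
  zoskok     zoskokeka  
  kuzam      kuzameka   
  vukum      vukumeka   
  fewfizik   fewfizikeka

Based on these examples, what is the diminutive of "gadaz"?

vusuz and vukum both have last vowel 'u' yet inflect differently (sovusuzob, vukumeka), so the last vowel is not what conditions the rule; the final letter is.
"gadaz" ends in -z. The stems ending in -z (vusuz → sovusuzob, favhiz → sofavhizob) add so- … -ob around the stem.
The other pattern: stems ending in -k or -m add -eka.
So gadaz → sogadazob.

sogadazob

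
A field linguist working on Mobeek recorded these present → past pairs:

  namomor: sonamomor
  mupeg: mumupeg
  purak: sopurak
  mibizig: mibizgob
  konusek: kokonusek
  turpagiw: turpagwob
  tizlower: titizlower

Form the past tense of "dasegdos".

sodasegdos

mibizig and mupeg both end in -g yet inflect differently (mibizgob, mumupeg), so the final letter is not what conditions the rule; the last vowel is.
"dasegdos" has last vowel 'o'. The one such stem in the data (namomor → sonamomor) adds the prefix so-, so the same rule applies.
The other patterns: stems whose last vowel is 'i' delete the last vowel and add -ob; stems whose last vowel is 'e' repeat the first consonant+vowel as a prefix.
So dasegdos → sodasegdos.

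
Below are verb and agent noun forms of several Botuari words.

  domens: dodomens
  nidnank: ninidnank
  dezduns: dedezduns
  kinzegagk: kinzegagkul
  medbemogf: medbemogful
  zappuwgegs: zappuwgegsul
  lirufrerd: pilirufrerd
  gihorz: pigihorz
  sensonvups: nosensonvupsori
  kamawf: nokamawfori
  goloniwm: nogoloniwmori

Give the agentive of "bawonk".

"bawonk" has second-to-last letter 'n'. The stems whose second-to-last letter is 'n' (domens → dodomens, nidnank → ninidnank, dezduns → dedezduns) repeat the first consonant+vowel as a prefix.
So bawonk → babawonk.

babawonk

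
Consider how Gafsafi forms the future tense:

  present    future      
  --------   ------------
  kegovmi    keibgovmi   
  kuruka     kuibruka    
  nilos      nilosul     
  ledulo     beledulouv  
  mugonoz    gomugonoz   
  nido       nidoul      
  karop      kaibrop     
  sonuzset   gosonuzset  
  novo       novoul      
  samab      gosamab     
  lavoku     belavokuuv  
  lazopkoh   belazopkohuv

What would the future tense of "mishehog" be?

novo and ledulo both end in -o yet inflect differently (novoul, beledulouv), so the final letter is not what conditions the rule; the first letter is.
"mishehog" begins with m-. The one such stem in the data (mugonoz → gomugonoz) adds the prefix go-, so the same rule applies.
The other patterns: stems beginning with k- insert -ib- after the first vowel; stems beginning with n- add -ul; stems beginning with l- add be- … -uv around the stem.
So mishehog → gomishehog.

gomishehog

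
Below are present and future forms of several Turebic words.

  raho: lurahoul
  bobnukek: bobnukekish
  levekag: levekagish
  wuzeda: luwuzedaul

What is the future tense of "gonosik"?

gonosikish

wuzeda and levekag both have last vowel 'a' yet inflect differently (luwuzedaul, levekagish), so the last vowel is not what conditions the rule; whether the stem ends in a vowel or a consonant is.
"gonosik" ends in a consonant. The stems ending in a consonant (levekag → levekagish, bobnukek → bobnukekish) add -ish.
So gonosik → gonosikish.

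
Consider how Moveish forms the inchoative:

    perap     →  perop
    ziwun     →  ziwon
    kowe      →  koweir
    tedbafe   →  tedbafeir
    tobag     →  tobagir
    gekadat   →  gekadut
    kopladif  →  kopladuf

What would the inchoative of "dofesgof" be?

perap and tobag both have last vowel 'a' yet inflect differently (perop, tobagir), so the last vowel is not what conditions the rule; the final letter is.
"dofesgof" ends in -f. The one such stem in the data (kopladif → kopladuf) changes the last vowel to 'u' (as does gekadat), so the same rule applies.
So dofesgof → dofesguf.

dofesguf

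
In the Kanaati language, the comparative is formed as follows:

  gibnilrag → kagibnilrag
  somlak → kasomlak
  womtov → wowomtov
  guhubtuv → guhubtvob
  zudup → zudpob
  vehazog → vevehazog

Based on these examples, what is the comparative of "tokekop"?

totokekop

"tokekop" has last vowel 'o'. The stems whose last vowel is 'o' (vehazog → vevehazog, womtov → wowomtov) repeat the first consonant+vowel as a prefix.
So tokekop → totokekop.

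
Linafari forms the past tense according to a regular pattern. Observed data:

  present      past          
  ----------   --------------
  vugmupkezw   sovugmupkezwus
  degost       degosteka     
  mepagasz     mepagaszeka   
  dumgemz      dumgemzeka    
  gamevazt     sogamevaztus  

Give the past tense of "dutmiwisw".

gamevazt and degost both end in -t yet inflect differently (sogamevaztus, degosteka), so the final letter is not what conditions the rule; the second-to-last letter is.
"dutmiwisw" has second-to-last letter 's'. The stems whose second-to-last letter is 's' (mepagasz → mepagaszeka, degost → degosteka) add -eka.
The other pattern: stems whose second-to-last letter is 'z' add so- … -us around the stem.
So dutmiwisw → dutmiwisweka.

dutmiwisweka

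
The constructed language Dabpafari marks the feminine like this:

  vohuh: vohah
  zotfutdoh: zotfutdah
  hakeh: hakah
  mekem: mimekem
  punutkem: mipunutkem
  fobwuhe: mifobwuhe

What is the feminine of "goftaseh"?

goftasah

"goftaseh" ends in -h. The stems ending in -h (vohuh → vohah, zotfutdoh → zotfutdah, hakeh → hakah) change the last vowel to 'a'.
The other pattern: stems ending in -e or -m add the prefix mi-.
So goftaseh → goftasah.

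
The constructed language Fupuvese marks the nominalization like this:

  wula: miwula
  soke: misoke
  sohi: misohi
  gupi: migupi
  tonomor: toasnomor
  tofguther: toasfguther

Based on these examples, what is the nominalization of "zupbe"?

mizupbe

soke and tofguther both have last vowel 'e' yet inflect differently (misoke, toasfguther), so the last vowel is not what conditions the rule; whether the stem ends in a vowel or a consonant is.
"zupbe" ends in a vowel. The stems ending in a vowel (wula → miwula, soke → misoke, sohi → misohi) add the prefix mi-.
The other pattern: stems ending in a consonant insert -as- after the first vowel.
So zupbe → mizupbe.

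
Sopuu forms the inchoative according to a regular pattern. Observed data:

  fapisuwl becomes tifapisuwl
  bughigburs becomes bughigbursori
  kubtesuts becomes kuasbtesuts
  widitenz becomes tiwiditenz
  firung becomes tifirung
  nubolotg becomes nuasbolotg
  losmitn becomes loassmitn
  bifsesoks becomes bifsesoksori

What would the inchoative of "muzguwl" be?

"muzguwl" has second-to-last letter 'w'. The one such stem in the data (fapisuwl → tifapisuwl) adds the prefix ti-, so the same rule applies.
The other patterns: stems whose second-to-last letter is 'k' or 'r' add -ori; stems whose second-to-last letter is 't' insert -as- after the first vowel.
So muzguwl → timuzguwl.

timuzguwl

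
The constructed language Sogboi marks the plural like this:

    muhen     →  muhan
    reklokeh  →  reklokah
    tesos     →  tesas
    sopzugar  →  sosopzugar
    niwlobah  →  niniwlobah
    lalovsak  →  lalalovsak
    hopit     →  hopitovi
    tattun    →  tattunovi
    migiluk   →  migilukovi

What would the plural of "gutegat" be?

"gutegat" has last vowel 'a'. The stems whose last vowel is 'a' (sopzugar → sosopzugar, niwlobah → niniwlobah, lalovsak → lalalovsak) repeat the first consonant+vowel as a prefix.
So gutegat → gugutegat.

gugutegat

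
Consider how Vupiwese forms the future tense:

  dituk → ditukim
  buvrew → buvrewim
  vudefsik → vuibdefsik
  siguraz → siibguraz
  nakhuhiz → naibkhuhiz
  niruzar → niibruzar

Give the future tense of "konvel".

konvelim

"konvel" has 2 vowels. The stems with 2 vowels (dituk → ditukim, buvrew → buvrewim) add -im.
So konvel → konvelim.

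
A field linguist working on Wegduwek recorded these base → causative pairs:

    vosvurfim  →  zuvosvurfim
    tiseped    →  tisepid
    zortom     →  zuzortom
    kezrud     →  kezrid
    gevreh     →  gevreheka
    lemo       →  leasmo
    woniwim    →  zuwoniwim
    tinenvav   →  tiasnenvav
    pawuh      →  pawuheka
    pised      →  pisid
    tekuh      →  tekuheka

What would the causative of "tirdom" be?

zutirdom

kezrud and pawuh both have last vowel 'u' yet inflect differently (kezrid, pawuheka), so the last vowel is not what conditions the rule; the final letter is.
"tirdom" ends in -m. The stems ending in -m (woniwim → zuwoniwim, vosvurfim → zuvosvurfim, zortom → zuzortom) add the prefix zu-.
The other patterns: stems ending in -d change the last vowel to 'i'; stems ending in -h add -eka; stems ending in -o or -v insert -as- after the first vowel.
So tirdom → zutirdom.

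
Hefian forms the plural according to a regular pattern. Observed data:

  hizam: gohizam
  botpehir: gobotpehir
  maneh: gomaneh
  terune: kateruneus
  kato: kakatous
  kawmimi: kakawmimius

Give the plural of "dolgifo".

maneh and terune both have last vowel 'e' yet inflect differently (gomaneh, kateruneus), so the last vowel is not what conditions the rule; whether the stem ends in a vowel or a consonant is.
"dolgifo" ends in a vowel. The stems ending in a vowel (terune → kateruneus, kato → kakatous, kawmimi → kakawmimius) add ka- … -us around the stem.
The other pattern: stems ending in a consonant add the prefix go-.
So dolgifo → kadolgifous.

kadolgifous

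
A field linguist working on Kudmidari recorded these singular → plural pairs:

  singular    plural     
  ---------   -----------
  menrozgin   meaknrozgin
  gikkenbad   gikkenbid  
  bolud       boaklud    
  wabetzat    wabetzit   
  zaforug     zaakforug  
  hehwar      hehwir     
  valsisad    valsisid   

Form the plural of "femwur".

"femwur" has last vowel 'u'. The stems whose last vowel is 'u' (zaforug → zaakforug, bolud → boaklud) insert -ak- after the first vowel.
The other pattern: stems whose last vowel is 'a' change the last vowel to 'i'.
So femwur → feakmwur.

feakmwur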